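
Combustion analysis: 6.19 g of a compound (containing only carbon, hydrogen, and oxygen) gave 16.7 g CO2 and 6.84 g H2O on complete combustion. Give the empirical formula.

mol C = 16.7 / 44.01 = 0.3795; mass C = 0.3795 × 12.01 = 4.557 g
mol H = 2 × (6.84 / 18.02) = 0.7592; mass H = 0.7592 × 1.008 = 0.7652 g
mass O = 6.19 − (5.323) = 0.8675 g → mol O = 0.05422
Smallest is O at 0.05422 mol; normalising gives C 6.999, H 14.002, O 1.000
→ C7H14O

C7H14O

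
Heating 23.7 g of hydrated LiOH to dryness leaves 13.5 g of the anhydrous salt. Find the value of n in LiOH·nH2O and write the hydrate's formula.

LiOH·H2O

Mass of water lost = 23.7 − 13.5 = 10.2 g → 10.2 / 18.02 = 0.566 mol H2O
Molar mass of LiOH = 23.95 g/mol → mol LiOH = 13.5 / 23.95 = 0.5637
n = 0.566 / 0.5637 = 1.00 ≈ 1 → LiOH·H2O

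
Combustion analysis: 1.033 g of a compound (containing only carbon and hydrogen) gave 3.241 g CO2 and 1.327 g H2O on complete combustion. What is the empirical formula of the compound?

CH2

mol C = 3.241 / 44.01 = 0.07364; mass C = 0.07364 × 12.01 = 0.8844 g
mol H = 2 × (1.327 / 18.02) = 0.1473; mass H = 0.1473 × 1.008 = 0.1485 g
Ratios (÷ 0.07364): C 1.000, H 2.000
Ratio ≈ 1:2, so the empirical formula is CH2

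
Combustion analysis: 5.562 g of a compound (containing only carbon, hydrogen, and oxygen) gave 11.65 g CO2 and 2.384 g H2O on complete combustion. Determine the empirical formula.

mol C = 11.65 / 44.01 = 0.2647; mass C = 0.2647 × 12.01 = 3.179 g
mol H = 2 × (2.384 / 18.02) = 0.2646; mass H = 0.2646 × 1.008 = 0.2667 g
mass O = 5.562 − (3.446) = 2.116 g → mol O = 0.1323
Ratios (÷ 0.1323): C 2.002, H 2.001, O 1.000
Ratio ≈ 2:2:1, so the empirical formula is C2H2O

C2H2O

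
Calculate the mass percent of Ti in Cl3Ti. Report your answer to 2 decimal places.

31.04%

Molar mass = 3(35.45) + 1(47.87) = 154.220 g/mol
Mass of Ti per mole = 1 × 47.87 = 47.870 g
% Ti = 47.870 / 154.220 × 100 = 31.04%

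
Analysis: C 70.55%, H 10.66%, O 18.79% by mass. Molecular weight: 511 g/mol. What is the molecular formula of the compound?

Assume 100 g: 70.55 g C, 10.66 g H, 18.79 g O.
Moles — C: 70.55 / 12.01 = 5.874 mol; H: 10.66 / 1.008 = 10.58 mol; O: 18.79 / 16.00 = 1.174 mol
Ratios (÷ 1.174): C 5.002, H 9.005, O 1.000
Ratio ≈ 5:9:1, so the empirical formula is C5H9O
Empirical-formula mass = 85.12 g/mol
n = 511 / 85.12 = 6.00 ≈ 6
Molecular formula = (C5H9O)×6 = C30H54O6

C30H54O6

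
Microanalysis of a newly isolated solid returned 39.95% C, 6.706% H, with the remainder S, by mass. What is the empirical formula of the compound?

C2H4S

Assume 100 g: 39.95 g C, 6.706 g H, 53.344 g S.
C: 39.95 g ÷ 12.01 g/mol = 3.326 mol
H: 6.706 g ÷ 1.008 g/mol = 6.653 mol
S: 53.344 g ÷ 32.07 g/mol = 1.663 mol
Smallest is S at 1.663 mol; normalising gives C 2.000, H 4.000, S 1.000
≈ 2:4:1 → C2H4S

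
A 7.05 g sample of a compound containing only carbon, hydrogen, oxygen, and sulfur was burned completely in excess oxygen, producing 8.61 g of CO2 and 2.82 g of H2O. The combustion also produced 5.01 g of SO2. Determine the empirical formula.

mol C = 8.61 / 44.01 = 0.1956; mass C = 0.1956 × 12.01 = 2.350 g
mol H = 2 × (2.82 / 18.02) = 0.3130; mass H = 0.3130 × 1.008 = 0.3155 g
mol S = 5.01 / 64.07 = 0.07820; mass S = 2.508 g
mass O = 7.05 − (5.173) = 1.877 g → mol O = 0.1173
Ratios (÷ 0.0782): C 2.502, H 4.003, O 1.500, S 1.000
Scaling by 2: C 5.00, H 8.01, O 3.00, S 2.00 → C5H8O3S2

C5H8O3S2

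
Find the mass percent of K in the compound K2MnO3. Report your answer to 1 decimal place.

Molar mass = 2(39.10) + 1(54.94) + 3(16.00) = 181.140 g/mol
Mass of K per mole = 2 × 39.10 = 78.200 g
% K = 78.200 / 181.140 × 100 = 43.2%

43.2%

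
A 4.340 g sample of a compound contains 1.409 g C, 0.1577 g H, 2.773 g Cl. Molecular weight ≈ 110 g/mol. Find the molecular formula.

C3H4Cl2

Moles — C: 1.409 / 12.01 = 0.1173 mol; H: 0.1577 / 1.008 = 0.1564 mol; Cl: 2.773 / 35.45 = 0.07822 mol
Smallest is Cl at 0.07822 mol; normalising gives C 1.500, H 2.000, Cl 1.000
Scaling by 2: C 3.00, H 4.00, Cl 2.00 → C3H4Cl2
Empirical-formula mass = 110.96 g/mol
n = 110 / 110.96 = 0.99 ≈ 1
Molecular formula = empirical formula = C3H4Cl2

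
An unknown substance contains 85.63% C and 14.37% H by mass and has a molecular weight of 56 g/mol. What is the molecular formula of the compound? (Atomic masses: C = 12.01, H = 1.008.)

Assume 100 g: 85.63 g C, 14.37 g H.
Moles — C: 85.63 / 12.01 = 7.13 mol; H: 14.37 / 1.008 = 14.26 mol
Ratios (÷ 7.13): C 1.000, H 1.999
→ CH2
Empirical-formula mass = 14.03 g/mol
n = 56 / 14.03 = 3.99 ≈ 4
Molecular formula = (CH2)×4 = C4H8

C4H8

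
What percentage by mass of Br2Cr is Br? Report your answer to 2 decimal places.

Molar mass = 2(79.90) + 1(52.00) = 211.800 g/mol
Mass of Br per mole = 2 × 79.90 = 159.800 g
% Br = 159.800 / 211.800 × 100 = 75.45%

75.45%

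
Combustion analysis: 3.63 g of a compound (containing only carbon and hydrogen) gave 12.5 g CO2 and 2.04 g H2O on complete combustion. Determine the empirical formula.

C5H4

mol C = 12.5 / 44.01 = 0.2840; mass C = 0.2840 × 12.01 = 3.411 g
mol H = 2 × (2.04 / 18.02) = 0.2264; mass H = 0.2264 × 1.008 = 0.2282 g
Ratios (÷ 0.2264): C 1.254, H 1.000
Multiply by 4: C 5.02, H 4.00 → C5H4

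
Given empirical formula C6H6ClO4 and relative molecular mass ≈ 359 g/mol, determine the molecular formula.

C12H12Cl2O8

Empirical-formula mass = 177.56 g/mol
n = 359 / 177.56 = 2.02 ≈ 2
Molecular formula = (C6H6ClO4)2 = C12H12Cl2O8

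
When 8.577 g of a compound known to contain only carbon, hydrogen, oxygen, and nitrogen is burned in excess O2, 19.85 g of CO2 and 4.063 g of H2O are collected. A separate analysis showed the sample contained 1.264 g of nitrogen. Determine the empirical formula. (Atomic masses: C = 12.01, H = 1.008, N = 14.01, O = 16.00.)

mol C = 19.85 / 44.01 = 0.4510; mass C = 0.4510 × 12.01 = 5.417 g
mol H = 2 × (4.063 / 18.02) = 0.4509; mass H = 0.4509 × 1.008 = 0.4546 g
mol N = 1.264 / 14.01 = 0.09022
mass O = 8.577 − (7.135) = 1.442 g → mol O = 0.09010
Smallest is O at 0.0901 mol; normalising gives C 5.006, H 5.005, N 1.001, O 1.000
≈ 5:5:1:1 → C5H5NO

C5H5NO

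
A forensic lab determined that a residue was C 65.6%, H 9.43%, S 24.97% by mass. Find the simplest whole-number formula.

Assume 100 g: 65.6 g C, 9.43 g H, 24.97 g S.
Moles — C: 65.6 / 12.01 = 5.462 mol; H: 9.43 / 1.008 = 9.355 mol; S: 24.97 / 32.07 = 0.7786 mol
Divide by the smallest (0.7786 mol S): C 7.015, H 12.015, S 1.000
→ C7H12S

C7H12S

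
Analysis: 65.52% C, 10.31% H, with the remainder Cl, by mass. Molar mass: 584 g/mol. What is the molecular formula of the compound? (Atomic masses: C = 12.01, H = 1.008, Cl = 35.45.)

Assume 100 g: 65.52 g C, 10.31 g H, 24.17 g Cl.
n(C) = 65.52/12.01 = 5.455, n(H) = 10.31/1.008 = 10.23, n(Cl) = 24.17/35.45 = 0.6818
Ratios (÷ 0.6818): C 8.001, H 15.002, Cl 1.000
≈ 8:15:1 → C8H15Cl
Empirical-formula mass = 146.65 g/mol
n = 584 / 146.65 = 3.98 ≈ 4
Molecular formula = (C8H15Cl)×4 = C32H60Cl4

C32H60Cl4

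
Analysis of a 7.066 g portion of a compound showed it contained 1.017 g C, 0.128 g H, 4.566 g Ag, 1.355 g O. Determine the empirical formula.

C2H3AgO2

C: 1.017 g ÷ 12.01 g/mol = 0.08468 mol
H: 0.128 g ÷ 1.008 g/mol = 0.127 mol
Ag: 4.566 g ÷ 107.87 g/mol = 0.04233 mol
O: 1.355 g ÷ 16.00 g/mol = 0.08469 mol
Ratios (÷ 0.04233): C 2.001, H 3.000, Ag 1.000, O 2.001
Ratio ≈ 2:3:1:2, so the empirical formula is C2H3AgO2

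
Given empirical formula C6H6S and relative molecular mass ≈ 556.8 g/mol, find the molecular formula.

C30H30S5

Empirical-formula mass = 110.18 g/mol
n = 556.8 / 110.18 = 5.05 ≈ 5
Molecular formula = (C6H6S)5 = C30H30S5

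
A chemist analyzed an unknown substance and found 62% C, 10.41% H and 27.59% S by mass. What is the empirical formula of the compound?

Assume 100 g: 62 g C, 10.41 g H, 27.59 g S.
n(C) = 62/12.01 = 5.162, n(H) = 10.41/1.008 = 10.33, n(S) = 27.59/32.07 = 0.8603
Divide by the smallest (0.8603 mol S): C 6.001, H 12.004, S 1.000
Ratio ≈ 6:12:1, so the empirical formula is C6H12S

C6H12S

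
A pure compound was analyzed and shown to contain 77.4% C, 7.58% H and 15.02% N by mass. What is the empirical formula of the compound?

Assume 100 g: 77.4 g C, 7.58 g H, 15.02 g N.
Moles — C: 77.4 / 12.01 = 6.445 mol; H: 7.58 / 1.008 = 7.52 mol; N: 15.02 / 14.01 = 1.072 mol
Divide by the smallest (1.072 mol N): C 6.011, H 7.014, N 1.000
≈ 6:7:1 → C6H7N

C6H7N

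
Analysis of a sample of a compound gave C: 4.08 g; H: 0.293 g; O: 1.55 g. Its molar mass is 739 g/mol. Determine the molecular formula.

n(C) = 4.08/12.01 = 0.3397, n(H) = 0.293/1.008 = 0.2907, n(O) = 1.55/16.00 = 0.09688
Ratios (÷ 0.09688): C 3.507, H 3.001, O 1.000
×2: C 7.01, H 6.00, O 2.00 → C7H6O2
Empirical-formula mass = 122.12 g/mol
n = 739 / 122.12 = 6.05 ≈ 6
Molecular formula = (C7H6O2)×6 = C42H36O12

C42H36O12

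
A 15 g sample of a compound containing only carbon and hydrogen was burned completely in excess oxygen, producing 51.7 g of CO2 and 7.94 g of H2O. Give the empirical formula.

mol C = 51.7 / 44.01 = 1.175; mass C = 1.175 × 12.01 = 14.11 g
mol H = 2 × (7.94 / 18.02) = 0.8812; mass H = 0.8812 × 1.008 = 0.8883 g
Smallest is H at 0.8812 mol; normalising gives C 1.333, H 1.000
Multiply by 3: C 4.00, H 3.00 → C4H3

C4H3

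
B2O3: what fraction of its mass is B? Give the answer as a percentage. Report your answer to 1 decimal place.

Molar mass = 2(10.81) + 3(16.00) = 69.620 g/mol
Mass of B per mole = 2 × 10.81 = 21.620 g
% B = 21.620 / 69.620 × 100 = 31.1%

31.1%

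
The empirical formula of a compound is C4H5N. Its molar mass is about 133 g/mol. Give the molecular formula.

Empirical-formula mass = 67.09 g/mol
n = 133 / 67.09 = 1.98 ≈ 2
Molecular formula = (C4H5N)2 = C8H10N2

C8H10N2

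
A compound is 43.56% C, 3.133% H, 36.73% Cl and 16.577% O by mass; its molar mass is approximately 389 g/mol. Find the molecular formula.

C14H12Cl4O4

Assume 100 g: 43.56 g C, 3.133 g H, 36.73 g Cl, 16.577 g O.
n(C) = 43.56/12.01 = 3.627, n(H) = 3.133/1.008 = 3.108, n(Cl) = 36.73/35.45 = 1.036, n(O) = 16.577/16.00 = 1.036
Ratios (÷ 1.036): C 3.501, H 3.000, Cl 1.000, O 1.000
Multiply by 2: C 7.00, H 6.00, Cl 2.00, O 2.00 → C7H6Cl2O2
Empirical-formula mass = 193.02 g/mol
n = 389 / 193.02 = 2.02 ≈ 2
Molecular formula = (C7H6Cl2O2)×2 = C14H12Cl4O4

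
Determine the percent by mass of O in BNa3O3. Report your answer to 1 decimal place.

Molar mass = 1(10.81) + 3(22.99) + 3(16.00) = 127.780 g/mol
Mass of O per mole = 3 × 16.00 = 48.000 g
% O = 48.000 / 127.780 × 100 = 37.6%

37.6%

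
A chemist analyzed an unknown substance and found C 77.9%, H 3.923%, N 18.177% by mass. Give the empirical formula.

Assume 100 g: 77.9 g C, 3.923 g H, 18.177 g N.
n(C) = 77.9/12.01 = 6.486, n(H) = 3.923/1.008 = 3.892, n(N) = 18.177/14.01 = 1.297
Divide by the smallest (1.297 mol N): C 4.999, H 3.000, N 1.000
≈ 5:3:1 → C5H3N

C5H3N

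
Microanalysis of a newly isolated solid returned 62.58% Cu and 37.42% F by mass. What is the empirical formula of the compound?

CuF2

Assume 100 g: 62.58 g Cu, 37.42 g F.
Moles — Cu: 62.58 / 63.55 = 0.9847 mol; F: 37.42 / 19.00 = 1.969 mol
Smallest is Cu at 0.9847 mol; normalising gives Cu 1.000, F 2.000
→ CuF2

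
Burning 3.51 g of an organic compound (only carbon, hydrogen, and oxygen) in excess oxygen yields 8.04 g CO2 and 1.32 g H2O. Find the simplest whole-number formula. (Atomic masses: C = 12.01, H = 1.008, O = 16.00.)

mol C = 8.04 / 44.01 = 0.1827; mass C = 0.1827 × 12.01 = 2.194 g
mol H = 2 × (1.32 / 18.02) = 0.1465; mass H = 0.1465 × 1.008 = 0.1477 g
mass O = 3.51 − (2.342) = 1.168 g → mol O = 0.07302
Ratios (÷ 0.07302): C 2.502, H 2.006, O 1.000
Multiply by 2: C 5.00, H 4.01, O 2.00 → C5H4O2

C5H4O2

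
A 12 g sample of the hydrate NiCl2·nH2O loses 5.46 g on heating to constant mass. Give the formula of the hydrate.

NiCl2·6H2O

Mass of anhydrous NiCl2 = 12 − 5.46 = 6.54 g
mol H2O = 5.46 / 18.02 = 0.303
Molar mass of NiCl2 = 129.59 g/mol → mol NiCl2 = 6.54 / 129.59 = 0.05047
n = 0.303 / 0.05047 = 6.00 ≈ 6 → NiCl2·6H2O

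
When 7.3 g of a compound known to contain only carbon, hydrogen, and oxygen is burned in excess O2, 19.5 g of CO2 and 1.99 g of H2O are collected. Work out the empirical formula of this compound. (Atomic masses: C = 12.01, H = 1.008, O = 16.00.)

C4H2O

mol C = 19.5 / 44.01 = 0.4431; mass C = 0.4431 × 12.01 = 5.321 g
mol H = 2 × (1.99 / 18.02) = 0.2209; mass H = 0.2209 × 1.008 = 0.2226 g
mass O = 7.3 − (5.544) = 1.756 g → mol O = 0.1097
Smallest is O at 0.1097 mol; normalising gives C 4.037, H 2.012, O 1.000
≈ 4:2:1 → C4H2O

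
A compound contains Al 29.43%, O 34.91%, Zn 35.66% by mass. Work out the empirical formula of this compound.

Assume 100 g: 29.43 g Al, 34.91 g O, 35.66 g Zn.
n(Al) = 29.43/26.98 = 1.091, n(O) = 34.91/16.00 = 2.182, n(Zn) = 35.66/65.38 = 0.5454
Ratios (÷ 0.5454): Al 2.000, O 4.000, Zn 1.000
Ratio ≈ 2:4:1, so the empirical formula is Al2O4Zn

Al2O4Zn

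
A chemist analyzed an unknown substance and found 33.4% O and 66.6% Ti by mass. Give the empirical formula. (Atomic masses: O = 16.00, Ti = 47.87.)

O3Ti2

Assume 100 g: 33.4 g O, 66.6 g Ti.
n(O) = 33.4/16.00 = 2.087, n(Ti) = 66.6/47.87 = 1.391
Divide by the smallest (1.391 mol Ti): O 1.500, Ti 1.000
Scaling by 2: O 3.00, Ti 2.00 → O3Ti2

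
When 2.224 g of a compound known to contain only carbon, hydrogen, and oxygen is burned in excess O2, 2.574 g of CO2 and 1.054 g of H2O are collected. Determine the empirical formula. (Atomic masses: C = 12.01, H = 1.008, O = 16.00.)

C2H4O3

mol C = 2.574 / 44.01 = 0.05849; mass C = 0.05849 × 12.01 = 0.7024 g
mol H = 2 × (1.054 / 18.02) = 0.1170; mass H = 0.1170 × 1.008 = 0.1179 g
mass O = 2.224 − (0.8203) = 1.404 g → mol O = 0.08773
Divide by the smallest (0.05849 mol C): C 1.000, H 2.000, O 1.500
Scaling by 2: C 2.00, H 4.00, O 3.00 → C2H4O3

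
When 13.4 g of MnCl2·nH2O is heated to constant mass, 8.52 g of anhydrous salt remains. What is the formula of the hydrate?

Mass of water lost = 13.4 − 8.52 = 4.88 g → 4.88 / 18.02 = 0.2708 mol H2O
Molar mass of MnCl2 = 125.84 g/mol → mol MnCl2 = 8.52 / 125.84 = 0.06771
n = 0.2708 / 0.06771 = 4.00 ≈ 4 → MnCl2·4H2O

MnCl2·4H2O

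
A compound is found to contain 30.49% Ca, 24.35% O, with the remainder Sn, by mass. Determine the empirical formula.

Assume 100 g: 30.49 g Ca, 24.35 g O, 45.16 g Sn.
n(Ca) = 30.49/40.08 = 0.7607, n(O) = 24.35/16.00 = 1.522, n(Sn) = 45.16/118.71 = 0.3804
Smallest is Sn at 0.3804 mol; normalising gives Ca 2.000, O 4.000, Sn 1.000
Ratio ≈ 2:4:1, so the empirical formula is Ca2O4Sn

Ca2O4Sn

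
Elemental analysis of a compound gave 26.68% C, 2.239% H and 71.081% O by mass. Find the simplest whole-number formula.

CHO2

Assume 100 g: 26.68 g C, 2.239 g H, 71.081 g O.
n(C) = 26.68/12.01 = 2.221, n(H) = 2.239/1.008 = 2.221, n(O) = 71.081/16.00 = 4.443
Smallest is H at 2.221 mol; normalising gives C 1.000, H 1.000, O 2.000
≈ 1:1:2 → CHO2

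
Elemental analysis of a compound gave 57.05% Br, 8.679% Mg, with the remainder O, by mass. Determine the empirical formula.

Assume 100 g: 57.05 g Br, 8.679 g Mg, 34.271 g O.
Moles — Br: 57.05 / 79.90 = 0.714 mol; Mg: 8.679 / 24.31 = 0.357 mol; O: 34.271 / 16.00 = 2.142 mol
Ratios (÷ 0.357): Br 2.000, Mg 1.000, O 6.000
→ Br2MgO6

Br2MgO6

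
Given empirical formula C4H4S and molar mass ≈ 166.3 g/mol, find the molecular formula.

Empirical-formula mass = 84.14 g/mol
n = 166.3 / 84.14 = 1.98 ≈ 2
Molecular formula = (C4H4S)2 = C8H8S2

C8H8S2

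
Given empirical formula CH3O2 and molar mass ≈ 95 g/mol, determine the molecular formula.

Empirical-formula mass = 47.03 g/mol
n = 95 / 47.03 = 2.02 ≈ 2
Molecular formula = (CH3O2)2 = C2H6O4

C2H6O4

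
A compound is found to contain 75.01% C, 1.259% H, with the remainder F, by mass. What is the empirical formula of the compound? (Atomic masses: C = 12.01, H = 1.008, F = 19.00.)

C5HF

Assume 100 g: 75.01 g C, 1.259 g H, 23.731 g F.
Moles — C: 75.01 / 12.01 = 6.246 mol; H: 1.259 / 1.008 = 1.249 mol; F: 23.731 / 19.00 = 1.249 mol
Smallest is F at 1.249 mol; normalising gives C 5.001, H 1.000, F 1.000
→ C5HF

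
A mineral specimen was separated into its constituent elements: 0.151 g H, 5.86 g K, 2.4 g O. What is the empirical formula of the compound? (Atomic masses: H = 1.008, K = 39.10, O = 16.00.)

HKO

H: 0.151 g ÷ 1.008 g/mol = 0.1498 mol
K: 5.86 g ÷ 39.10 g/mol = 0.1499 mol
O: 2.4 g ÷ 16.00 g/mol = 0.15 mol
Divide by the smallest (0.1498 mol H): H 1.000, K 1.000, O 1.001
→ HKO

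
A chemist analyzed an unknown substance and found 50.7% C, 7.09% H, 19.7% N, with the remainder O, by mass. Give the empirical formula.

Assume 100 g: 50.7 g C, 7.09 g H, 19.7 g N, 22.51 g O.
Moles — C: 50.7 / 12.01 = 4.221 mol; H: 7.09 / 1.008 = 7.034 mol; N: 19.7 / 14.01 = 1.406 mol; O: 22.51 / 16.00 = 1.407 mol
Smallest is N at 1.406 mol; normalising gives C 3.002, H 5.002, N 1.000, O 1.001
→ C3H5NO

C3H5NO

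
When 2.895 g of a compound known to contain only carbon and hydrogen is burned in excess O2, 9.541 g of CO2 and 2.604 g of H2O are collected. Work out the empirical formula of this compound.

C3H4

mol C = 9.541 / 44.01 = 0.2168; mass C = 0.2168 × 12.01 = 2.604 g
mol H = 2 × (2.604 / 18.02) = 0.2890; mass H = 0.2890 × 1.008 = 0.2913 g
Divide by the smallest (0.2168 mol C): C 1.000, H 1.333
Scaling by 3: C 3.00, H 4.00 → C3H4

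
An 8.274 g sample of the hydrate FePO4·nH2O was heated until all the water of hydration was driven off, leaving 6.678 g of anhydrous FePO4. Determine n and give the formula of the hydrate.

FePO4·2H2O

Mass of water lost = 8.274 − 6.678 = 1.596 g → 1.596 / 18.02 = 0.08857 mol H2O
Molar mass of FePO4 = 150.82 g/mol → mol FePO4 = 6.678 / 150.82 = 0.04428
n = 0.08857 / 0.04428 = 2.00 ≈ 2 → FePO4·2H2O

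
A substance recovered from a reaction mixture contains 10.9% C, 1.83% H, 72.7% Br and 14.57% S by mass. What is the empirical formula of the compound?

Assume 100 g: 10.9 g C, 1.83 g H, 72.7 g Br, 14.57 g S.
n(C) = 10.9/12.01 = 0.9076, n(H) = 1.83/1.008 = 1.815, n(Br) = 72.7/79.90 = 0.9099, n(S) = 14.57/32.07 = 0.4543
Smallest is S at 0.4543 mol; normalising gives C 1.998, H 3.996, Br 2.003, S 1.000
Ratio ≈ 2:4:2:1, so the empirical formula is C2H4Br2S

C2H4Br2S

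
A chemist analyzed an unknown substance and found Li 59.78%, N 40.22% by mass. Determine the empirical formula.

Assume 100 g: 59.78 g Li, 40.22 g N.
Moles — Li: 59.78 / 6.94 = 8.614 mol; N: 40.22 / 14.01 = 2.871 mol
Smallest is N at 2.871 mol; normalising gives Li 3.000, N 1.000
Ratio ≈ 3:1, so the empirical formula is Li3N

Li3N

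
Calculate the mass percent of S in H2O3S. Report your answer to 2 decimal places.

39.07%

Molar mass = 2(1.008) + 3(16.00) + 1(32.07) = 82.086 g/mol
Mass of S per mole = 1 × 32.07 = 32.070 g
% S = 32.070 / 82.086 × 100 = 39.07%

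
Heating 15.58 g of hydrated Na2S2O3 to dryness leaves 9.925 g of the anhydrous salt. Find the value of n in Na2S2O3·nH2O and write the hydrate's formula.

Na2S2O3·5H2O

Mass of water lost = 15.58 − 9.925 = 5.655 g → 5.655 / 18.02 = 0.3138 mol H2O
Molar mass of Na2S2O3 = 158.12 g/mol → mol Na2S2O3 = 9.925 / 158.12 = 0.06277
n = 0.3138 / 0.06277 = 5.00 ≈ 5 → Na2S2O3·5H2O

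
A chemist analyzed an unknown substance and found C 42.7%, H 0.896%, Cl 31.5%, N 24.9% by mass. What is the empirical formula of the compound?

C4HClN2

Assume 100 g: 42.7 g C, 0.896 g H, 31.5 g Cl, 24.9 g N.
C: 42.7 g ÷ 12.01 g/mol = 3.555 mol
H: 0.896 g ÷ 1.008 g/mol = 0.8889 mol
Cl: 31.5 g ÷ 35.45 g/mol = 0.8886 mol
N: 24.9 g ÷ 14.01 g/mol = 1.777 mol
Ratios (÷ 0.8886): C 4.001, H 1.000, Cl 1.000, N 2.000
Ratio ≈ 4:1:1:2, so the empirical formula is C4HClN2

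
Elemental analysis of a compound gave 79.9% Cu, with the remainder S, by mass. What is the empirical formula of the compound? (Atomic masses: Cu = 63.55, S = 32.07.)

Cu2S

Assume 100 g: 79.9 g Cu, 20.1 g S.
n(Cu) = 79.9/63.55 = 1.257, n(S) = 20.1/32.07 = 0.6268
Smallest is S at 0.6268 mol; normalising gives Cu 2.006, S 1.000
Ratio ≈ 2:1, so the empirical formula is Cu2S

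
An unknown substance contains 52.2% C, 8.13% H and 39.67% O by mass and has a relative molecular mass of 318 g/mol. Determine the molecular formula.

Assume 100 g: 52.2 g C, 8.13 g H, 39.67 g O.
C: 52.2 g ÷ 12.01 g/mol = 4.346 mol
H: 8.13 g ÷ 1.008 g/mol = 8.065 mol
O: 39.67 g ÷ 16.00 g/mol = 2.479 mol
Ratios (÷ 2.479): C 1.753, H 3.253, O 1.000
Multiply by 4: C 7.01, H 13.01, O 4.00 → C7H13O4
Empirical-formula mass = 161.17 g/mol
n = 318 / 161.17 = 1.97 ≈ 2
Molecular formula = (C7H13O4)×2 = C14H26O8

C14H26O8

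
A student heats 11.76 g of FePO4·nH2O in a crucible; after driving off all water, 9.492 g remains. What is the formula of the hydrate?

Mass of water lost = 11.76 − 9.492 = 2.268 g → 2.268 / 18.02 = 0.1259 mol H2O
Molar mass of FePO4 = 150.82 g/mol → mol FePO4 = 9.492 / 150.82 = 0.06294
n = 0.1259 / 0.06294 = 2.00 ≈ 2 → FePO4·2H2O

FePO4·2H2O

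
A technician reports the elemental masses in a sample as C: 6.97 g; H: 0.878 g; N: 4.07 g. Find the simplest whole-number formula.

C2H3N

n(C) = 6.97/12.01 = 0.5803, n(H) = 0.878/1.008 = 0.871, n(N) = 4.07/14.01 = 0.2905
Ratios (÷ 0.2905): C 1.998, H 2.998, N 1.000
≈ 2:3:1 → C2H3N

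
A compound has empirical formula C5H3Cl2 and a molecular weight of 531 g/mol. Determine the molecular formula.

C20H12Cl8

Empirical-formula mass = 133.97 g/mol
n = 531 / 133.97 = 3.96 ≈ 4
Molecular formula = (C5H3Cl2)4 = C20H12Cl8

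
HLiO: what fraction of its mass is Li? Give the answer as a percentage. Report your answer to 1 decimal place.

29.0%

Molar mass = 1(1.008) + 1(6.94) + 1(16.00) = 23.948 g/mol
Mass of Li per mole = 1 × 6.94 = 6.940 g
% Li = 6.940 / 23.948 × 100 = 29.0%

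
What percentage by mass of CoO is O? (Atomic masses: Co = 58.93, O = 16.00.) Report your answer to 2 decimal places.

21.35%

Molar mass = 1(58.93) + 1(16.00) = 74.930 g/mol
Mass of O per mole = 1 × 16.00 = 16.000 g
% O = 16.000 / 74.930 × 100 = 21.35%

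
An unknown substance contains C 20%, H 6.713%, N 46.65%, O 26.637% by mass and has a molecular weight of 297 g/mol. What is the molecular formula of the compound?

C5H20N10O5

Assume 100 g: 20 g C, 6.713 g H, 46.65 g N, 26.637 g O.
C: 20 g ÷ 12.01 g/mol = 1.665 mol
H: 6.713 g ÷ 1.008 g/mol = 6.66 mol
N: 46.65 g ÷ 14.01 g/mol = 3.33 mol
O: 26.637 g ÷ 16.00 g/mol = 1.665 mol
Smallest is O at 1.665 mol; normalising gives C 1.000, H 4.000, N 2.000, O 1.000
≈ 1:4:2:1 → CH4N2O
Empirical-formula mass = 60.06 g/mol
n = 297 / 60.06 = 4.94 ≈ 5
Molecular formula = (CH4N2O)×5 = C5H20N10O5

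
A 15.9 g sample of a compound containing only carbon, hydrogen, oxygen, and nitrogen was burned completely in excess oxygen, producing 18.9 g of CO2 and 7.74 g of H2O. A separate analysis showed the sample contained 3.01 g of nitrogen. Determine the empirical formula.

mol C = 18.9 / 44.01 = 0.4294; mass C = 0.4294 × 12.01 = 5.158 g
mol H = 2 × (7.74 / 18.02) = 0.8590; mass H = 0.8590 × 1.008 = 0.8659 g
mol N = 3.01 / 14.01 = 0.2148
mass O = 15.9 − (9.034) = 6.866 g → mol O = 0.4292
Ratios (÷ 0.2148): C 1.999, H 3.998, N 1.000, O 1.997
≈ 2:4:1:2 → C2H4NO2

C2H4NO2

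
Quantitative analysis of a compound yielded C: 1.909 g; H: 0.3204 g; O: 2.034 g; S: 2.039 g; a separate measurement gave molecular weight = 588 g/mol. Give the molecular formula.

Moles — C: 1.909 / 12.01 = 0.159 mol; H: 0.3204 / 1.008 = 0.3179 mol; O: 2.034 / 16.00 = 0.1271 mol; S: 2.039 / 32.07 = 0.06358 mol
Divide by the smallest (0.06358 mol S): C 2.500, H 4.999, O 1.999, S 1.000
×2: C 5.00, H 10.00, O 4.00, S 2.00 → C5H10O4S2
Empirical-formula mass = 198.27 g/mol
n = 588 / 198.27 = 2.97 ≈ 3
Molecular formula = (C5H10O4S2)×3 = C15H30O12S6

C15H30O12S6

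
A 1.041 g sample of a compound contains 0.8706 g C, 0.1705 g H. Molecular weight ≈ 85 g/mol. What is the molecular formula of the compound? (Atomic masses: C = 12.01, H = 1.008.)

C6H14

C: 0.8706 g ÷ 12.01 g/mol = 0.07249 mol
H: 0.1705 g ÷ 1.008 g/mol = 0.1691 mol
Smallest is C at 0.07249 mol; normalising gives C 1.000, H 2.333
Multiply by 3: C 3.00, H 7.00 → C3H7
Empirical-formula mass = 43.09 g/mol
n = 85 / 43.09 = 1.97 ≈ 2
Molecular formula = (C3H7)×2 = C6H14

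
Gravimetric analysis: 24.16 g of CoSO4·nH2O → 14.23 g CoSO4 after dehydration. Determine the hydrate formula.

Mass of water lost = 24.16 − 14.23 = 9.93 g → 9.93 / 18.02 = 0.5511 mol H2O
Molar mass of CoSO4 = 155.00 g/mol → mol CoSO4 = 14.23 / 155.00 = 0.09181
n = 0.5511 / 0.09181 = 6.00 ≈ 6 → CoSO4·6H2O

CoSO4·6H2O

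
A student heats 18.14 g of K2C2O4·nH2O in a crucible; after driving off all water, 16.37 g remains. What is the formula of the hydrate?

Mass of water lost = 18.14 − 16.37 = 1.77 g → 1.77 / 18.02 = 0.09822 mol H2O
Molar mass of K2C2O4 = 166.22 g/mol → mol K2C2O4 = 16.37 / 166.22 = 0.09848
n = 0.09822 / 0.09848 = 1.00 ≈ 1 → K2C2O4·H2O

K2C2O4·H2O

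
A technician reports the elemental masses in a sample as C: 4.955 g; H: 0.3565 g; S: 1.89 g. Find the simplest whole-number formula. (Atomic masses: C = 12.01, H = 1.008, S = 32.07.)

Moles — C: 4.955 / 12.01 = 0.4126 mol; H: 0.3565 / 1.008 = 0.3537 mol; S: 1.89 / 32.07 = 0.05893 mol
Smallest is S at 0.05893 mol; normalising gives C 7.001, H 6.001, S 1.000
≈ 7:6:1 → C7H6S

C7H6S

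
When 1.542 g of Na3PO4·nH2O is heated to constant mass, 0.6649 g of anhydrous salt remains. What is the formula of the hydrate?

Na3PO4·12H2O

Mass of water lost = 1.542 − 0.6649 = 0.8771 g → 0.8771 / 18.02 = 0.04867 mol H2O
Molar mass of Na3PO4 = 163.94 g/mol → mol Na3PO4 = 0.6649 / 163.94 = 0.004056
n = 0.04867 / 0.004056 = 12.00 ≈ 12 → Na3PO4·12H2O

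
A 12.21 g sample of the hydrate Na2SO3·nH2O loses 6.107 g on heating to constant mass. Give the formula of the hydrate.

Mass of anhydrous Na2SO3 = 12.21 − 6.107 = 6.103 g
mol H2O = 6.107 / 18.02 = 0.3389
Molar mass of Na2SO3 = 126.05 g/mol → mol Na2SO3 = 6.103 / 126.05 = 0.04842
n = 0.3389 / 0.04842 = 7.00 ≈ 7 → Na2SO3·7H2O

Na2SO3·7H2O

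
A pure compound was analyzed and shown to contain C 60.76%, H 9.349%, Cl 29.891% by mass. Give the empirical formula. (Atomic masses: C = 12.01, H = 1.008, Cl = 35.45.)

C6H11Cl

Assume 100 g: 60.76 g C, 9.349 g H, 29.891 g Cl.
Moles — C: 60.76 / 12.01 = 5.059 mol; H: 9.349 / 1.008 = 9.275 mol; Cl: 29.891 / 35.45 = 0.8432 mol
Divide by the smallest (0.8432 mol Cl): C 6.000, H 11.000, Cl 1.000
Ratio ≈ 6:11:1, so the empirical formula is C6H11Cl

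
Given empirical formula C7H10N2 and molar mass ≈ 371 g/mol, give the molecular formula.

Empirical-formula mass = 122.17 g/mol
n = 371 / 122.17 = 3.04 ≈ 3
Molecular formula = (C7H10N2)3 = C21H30N6

C21H30N6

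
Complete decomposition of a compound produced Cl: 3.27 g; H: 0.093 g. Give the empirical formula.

ClH

Cl: 3.27 g ÷ 35.45 g/mol = 0.09224 mol
H: 0.093 g ÷ 1.008 g/mol = 0.09226 mol
Ratios (÷ 0.09224): Cl 1.000, H 1.000
→ ClH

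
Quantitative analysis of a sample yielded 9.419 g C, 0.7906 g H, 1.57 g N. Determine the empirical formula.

C7H7N

Moles — C: 9.419 / 12.01 = 0.7843 mol; H: 0.7906 / 1.008 = 0.7843 mol; N: 1.57 / 14.01 = 0.1121 mol
Smallest is N at 0.1121 mol; normalising gives C 6.998, H 6.999, N 1.000
Ratio ≈ 7:7:1, so the empirical formula is C7H7N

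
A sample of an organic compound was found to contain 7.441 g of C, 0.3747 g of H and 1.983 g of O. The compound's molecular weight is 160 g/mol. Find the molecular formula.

Moles — C: 7.441 / 12.01 = 0.6196 mol; H: 0.3747 / 1.008 = 0.3717 mol; O: 1.983 / 16.00 = 0.1239 mol
Divide by the smallest (0.1239 mol O): C 4.999, H 2.999, O 1.000
Ratio ≈ 5:3:1, so the empirical formula is C5H3O
Empirical-formula mass = 79.07 g/mol
n = 160 / 79.07 = 2.02 ≈ 2
Molecular formula = (C5H3O)×2 = C10H6O2

C10H6O2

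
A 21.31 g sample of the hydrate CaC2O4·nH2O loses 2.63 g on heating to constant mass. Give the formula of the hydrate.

CaC2O4·H2O

Mass of anhydrous CaC2O4 = 21.31 − 2.63 = 18.68 g
mol H2O = 2.63 / 18.02 = 0.1459
Molar mass of CaC2O4 = 128.10 g/mol → mol CaC2O4 = 18.68 / 128.10 = 0.1458
n = 0.1459 / 0.1458 = 1.00 ≈ 1 → CaC2O4·H2O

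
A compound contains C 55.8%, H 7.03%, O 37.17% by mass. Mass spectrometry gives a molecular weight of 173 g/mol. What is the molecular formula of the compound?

C8H12O4

Assume 100 g: 55.8 g C, 7.03 g H, 37.17 g O.
C: 55.8 g ÷ 12.01 g/mol = 4.646 mol
H: 7.03 g ÷ 1.008 g/mol = 6.974 mol
O: 37.17 g ÷ 16.00 g/mol = 2.323 mol
Smallest is O at 2.323 mol; normalising gives C 2.000, H 3.002, O 1.000
Ratio ≈ 2:3:1, so the empirical formula is C2H3O
Empirical-formula mass = 43.04 g/mol
n = 173 / 43.04 = 4.02 ≈ 4
Molecular formula = (C2H3O)×4 = C8H12O4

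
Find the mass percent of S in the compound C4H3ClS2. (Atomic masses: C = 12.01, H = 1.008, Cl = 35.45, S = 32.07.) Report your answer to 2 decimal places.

42.57%

Molar mass = 4(12.01) + 3(1.008) + 1(35.45) + 2(32.07) = 150.654 g/mol
Mass of S per mole = 2 × 32.07 = 64.140 g
% S = 64.140 / 150.654 × 100 = 42.57%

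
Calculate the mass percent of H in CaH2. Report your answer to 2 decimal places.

4.79%

Molar mass = 1(40.08) + 2(1.008) = 42.096 g/mol
Mass of H per mole = 2 × 1.008 = 2.016 g
% H = 2.016 / 42.096 × 100 = 4.79%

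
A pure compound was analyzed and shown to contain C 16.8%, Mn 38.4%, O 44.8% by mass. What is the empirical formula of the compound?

C2MnO4

Assume 100 g: 16.8 g C, 38.4 g Mn, 44.8 g O.
C: 16.8 g ÷ 12.01 g/mol = 1.399 mol
Mn: 38.4 g ÷ 54.94 g/mol = 0.6989 mol
O: 44.8 g ÷ 16.00 g/mol = 2.8 mol
Smallest is Mn at 0.6989 mol; normalising gives C 2.001, Mn 1.000, O 4.006
→ C2MnO4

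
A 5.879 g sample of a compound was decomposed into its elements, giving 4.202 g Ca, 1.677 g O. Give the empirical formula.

n(Ca) = 4.202/40.08 = 0.1048, n(O) = 1.677/16.00 = 0.1048
Ratios (÷ 0.1048): Ca 1.000, O 1.000
Ratio ≈ 1:1, so the empirical formula is CaO

CaO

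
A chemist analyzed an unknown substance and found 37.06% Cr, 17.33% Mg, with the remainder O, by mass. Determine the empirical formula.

CrMgO4

Assume 100 g: 37.06 g Cr, 17.33 g Mg, 45.61 g O.
Moles — Cr: 37.06 / 52.00 = 0.7127 mol; Mg: 17.33 / 24.31 = 0.7129 mol; O: 45.61 / 16.00 = 2.851 mol
Smallest is Cr at 0.7127 mol; normalising gives Cr 1.000, Mg 1.000, O 4.000
Ratio ≈ 1:1:4, so the empirical formula is CrMgO4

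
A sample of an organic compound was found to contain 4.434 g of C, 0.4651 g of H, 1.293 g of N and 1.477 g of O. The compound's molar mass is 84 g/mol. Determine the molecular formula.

C4H5NO

C: 4.434 g ÷ 12.01 g/mol = 0.3692 mol
H: 0.4651 g ÷ 1.008 g/mol = 0.4614 mol
N: 1.293 g ÷ 14.01 g/mol = 0.09229 mol
O: 1.477 g ÷ 16.00 g/mol = 0.09231 mol
Ratios (÷ 0.09229): C 4.000, H 4.999, N 1.000, O 1.000
→ C4H5NO
Empirical-formula mass = 83.09 g/mol
n = 84 / 83.09 = 1.01 ≈ 1
Molecular formula = empirical formula = C4H5NO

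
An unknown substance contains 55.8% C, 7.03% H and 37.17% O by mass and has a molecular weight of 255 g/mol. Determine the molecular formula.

C12H18O6

Assume 100 g: 55.8 g C, 7.03 g H, 37.17 g O.
C: 55.8 g ÷ 12.01 g/mol = 4.646 mol
H: 7.03 g ÷ 1.008 g/mol = 6.974 mol
O: 37.17 g ÷ 16.00 g/mol = 2.323 mol
Divide by the smallest (2.323 mol O): C 2.000, H 3.002, O 1.000
Ratio ≈ 2:3:1, so the empirical formula is C2H3O
Empirical-formula mass = 43.04 g/mol
n = 255 / 43.04 = 5.92 ≈ 6
Molecular formula = (C2H3O)×6 = C12H18O6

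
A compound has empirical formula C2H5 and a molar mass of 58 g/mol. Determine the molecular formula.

C4H10

Empirical-formula mass = 29.06 g/mol
n = 58 / 29.06 = 2.00 ≈ 2
Molecular formula = (C2H5)2 = C4H10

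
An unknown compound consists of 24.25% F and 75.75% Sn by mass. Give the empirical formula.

Assume 100 g: 24.25 g F, 75.75 g Sn.
n(F) = 24.25/19.00 = 1.276, n(Sn) = 75.75/118.71 = 0.6381
Ratios (÷ 0.6381): F 2.000, Sn 1.000
≈ 2:1 → F2Sn

F2Sn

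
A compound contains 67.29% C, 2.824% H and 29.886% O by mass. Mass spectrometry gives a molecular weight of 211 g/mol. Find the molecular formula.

C12H6O4

Assume 100 g: 67.29 g C, 2.824 g H, 29.886 g O.
C: 67.29 g ÷ 12.01 g/mol = 5.603 mol
H: 2.824 g ÷ 1.008 g/mol = 2.802 mol
O: 29.886 g ÷ 16.00 g/mol = 1.868 mol
Ratios (÷ 1.868): C 3.000, H 1.500, O 1.000
Multiply by 2: C 6.00, H 3.00, O 2.00 → C6H3O2
Empirical-formula mass = 107.08 g/mol
n = 211 / 107.08 = 1.97 ≈ 2
Molecular formula = (C6H3O2)×2 = C12H6O4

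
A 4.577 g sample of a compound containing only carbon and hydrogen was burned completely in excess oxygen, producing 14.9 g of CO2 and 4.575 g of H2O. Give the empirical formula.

mol C = 14.9 / 44.01 = 0.3386; mass C = 0.3386 × 12.01 = 4.066 g
mol H = 2 × (4.575 / 18.02) = 0.5078; mass H = 0.5078 × 1.008 = 0.5118 g
Divide by the smallest (0.3386 mol C): C 1.000, H 1.500
Scaling by 2: C 2.00, H 3.00 → C2H3

C2H3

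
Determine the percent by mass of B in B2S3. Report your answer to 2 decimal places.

Molar mass = 2(10.81) + 3(32.07) = 117.830 g/mol
Mass of B per mole = 2 × 10.81 = 21.620 g
% B = 21.620 / 117.830 × 100 = 18.35%

18.35%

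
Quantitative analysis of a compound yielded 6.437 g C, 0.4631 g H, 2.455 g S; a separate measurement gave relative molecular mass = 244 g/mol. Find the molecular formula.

n(C) = 6.437/12.01 = 0.536, n(H) = 0.4631/1.008 = 0.4594, n(S) = 2.455/32.07 = 0.07655
Smallest is S at 0.07655 mol; normalising gives C 7.001, H 6.002, S 1.000
≈ 7:6:1 → C7H6S
Empirical-formula mass = 122.19 g/mol
n = 244 / 122.19 = 2.00 ≈ 2
Molecular formula = (C7H6S)×2 = C14H12S2

C14H12S2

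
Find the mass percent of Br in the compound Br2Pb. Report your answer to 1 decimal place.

Molar mass = 2(79.90) + 1(207.2) = 367.000 g/mol
Mass of Br per mole = 2 × 79.90 = 159.800 g
% Br = 159.800 / 367.000 × 100 = 43.5%

43.5%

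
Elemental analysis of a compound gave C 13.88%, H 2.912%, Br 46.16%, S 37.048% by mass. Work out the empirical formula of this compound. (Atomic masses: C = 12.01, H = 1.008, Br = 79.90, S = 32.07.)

Assume 100 g: 13.88 g C, 2.912 g H, 46.16 g Br, 37.048 g S.
C: 13.88 g ÷ 12.01 g/mol = 1.156 mol
H: 2.912 g ÷ 1.008 g/mol = 2.889 mol
Br: 46.16 g ÷ 79.90 g/mol = 0.5777 mol
S: 37.048 g ÷ 32.07 g/mol = 1.155 mol
Divide by the smallest (0.5777 mol Br): C 2.000, H 5.000, Br 1.000, S 2.000
→ C2H5BrS2

C2H5BrS2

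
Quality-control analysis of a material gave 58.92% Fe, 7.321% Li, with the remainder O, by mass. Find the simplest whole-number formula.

Assume 100 g: 58.92 g Fe, 7.321 g Li, 33.759 g O.
Moles — Fe: 58.92 / 55.85 = 1.055 mol; Li: 7.321 / 6.94 = 1.055 mol; O: 33.759 / 16.00 = 2.11 mol
Smallest is Li at 1.055 mol; normalising gives Fe 1.000, Li 1.000, O 2.000
Ratio ≈ 1:1:2, so the empirical formula is FeLiO2

FeLiO2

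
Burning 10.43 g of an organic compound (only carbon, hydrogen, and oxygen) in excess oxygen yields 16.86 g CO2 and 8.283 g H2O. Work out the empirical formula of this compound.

C5H12O4

mol C = 16.86 / 44.01 = 0.3831; mass C = 0.3831 × 12.01 = 4.601 g
mol H = 2 × (8.283 / 18.02) = 0.9193; mass H = 0.9193 × 1.008 = 0.9267 g
mass O = 10.43 − (5.528) = 4.902 g → mol O = 0.3064
Divide by the smallest (0.3064 mol O): C 1.250, H 3.000, O 1.000
Multiply by 4: C 5.00, H 12.00, O 4.00 → C5H12O4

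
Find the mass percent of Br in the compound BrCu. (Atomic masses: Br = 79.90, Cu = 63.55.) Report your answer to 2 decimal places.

55.70%

Molar mass = 1(79.90) + 1(63.55) = 143.450 g/mol
Mass of Br per mole = 1 × 79.90 = 79.900 g
% Br = 79.900 / 143.450 × 100 = 55.70%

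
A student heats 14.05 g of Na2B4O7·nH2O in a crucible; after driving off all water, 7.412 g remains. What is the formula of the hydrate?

Mass of water lost = 14.05 − 7.412 = 6.638 g → 6.638 / 18.02 = 0.3684 mol H2O
Molar mass of Na2B4O7 = 201.22 g/mol → mol Na2B4O7 = 7.412 / 201.22 = 0.03684
n = 0.3684 / 0.03684 = 10.00 ≈ 10 → Na2B4O7·10H2O

Na2B4O7·10H2O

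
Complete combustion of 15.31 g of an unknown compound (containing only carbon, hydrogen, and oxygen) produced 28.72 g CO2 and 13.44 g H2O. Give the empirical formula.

mol C = 28.72 / 44.01 = 0.6526; mass C = 0.6526 × 12.01 = 7.837 g
mol H = 2 × (13.44 / 18.02) = 1.492; mass H = 1.492 × 1.008 = 1.504 g
mass O = 15.31 − (9.341) = 5.969 g → mol O = 0.3731
Ratios (÷ 0.3731): C 1.749, H 3.999, O 1.000
×4: C 7.00, H 15.99, O 4.00 → C7H16O4

C7H16O4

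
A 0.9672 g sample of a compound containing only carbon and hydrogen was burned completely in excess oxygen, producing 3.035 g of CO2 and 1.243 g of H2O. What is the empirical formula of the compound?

mol C = 3.035 / 44.01 = 0.06896; mass C = 0.06896 × 12.01 = 0.8282 g
mol H = 2 × (1.243 / 18.02) = 0.1380; mass H = 0.1380 × 1.008 = 0.1391 g
Smallest is C at 0.06896 mol; normalising gives C 1.000, H 2.001
≈ 1:2 → CH2

CH2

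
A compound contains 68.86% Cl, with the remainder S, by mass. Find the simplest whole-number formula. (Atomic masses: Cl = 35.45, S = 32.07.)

Cl2S

Assume 100 g: 68.86 g Cl, 31.14 g S.
Moles — Cl: 68.86 / 35.45 = 1.942 mol; S: 31.14 / 32.07 = 0.971 mol
Divide by the smallest (0.971 mol S): Cl 2.000, S 1.000
Ratio ≈ 2:1, so the empirical formula is Cl2S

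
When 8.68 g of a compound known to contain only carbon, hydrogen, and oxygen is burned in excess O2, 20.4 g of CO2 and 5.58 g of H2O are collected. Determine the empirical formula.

mol C = 20.4 / 44.01 = 0.4635; mass C = 0.4635 × 12.01 = 5.567 g
mol H = 2 × (5.58 / 18.02) = 0.6193; mass H = 0.6193 × 1.008 = 0.6243 g
mass O = 8.68 − (6.191) = 2.489 g → mol O = 0.1555
Smallest is O at 0.1555 mol; normalising gives C 2.980, H 3.982, O 1.000
→ C3H4O

C3H4O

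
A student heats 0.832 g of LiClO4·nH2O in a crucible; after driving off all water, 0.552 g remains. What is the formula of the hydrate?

LiClO4·3H2O

Mass of water lost = 0.832 − 0.552 = 0.28 g → 0.28 / 18.02 = 0.01554 mol H2O
Molar mass of LiClO4 = 106.39 g/mol → mol LiClO4 = 0.552 / 106.39 = 0.005188
n = 0.01554 / 0.005188 = 2.99 ≈ 3 → LiClO4·3H2O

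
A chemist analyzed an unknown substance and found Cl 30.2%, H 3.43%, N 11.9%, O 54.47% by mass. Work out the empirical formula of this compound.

Assume 100 g: 30.2 g Cl, 3.43 g H, 11.9 g N, 54.47 g O.
Cl: 30.2 g ÷ 35.45 g/mol = 0.8519 mol
H: 3.43 g ÷ 1.008 g/mol = 3.403 mol
N: 11.9 g ÷ 14.01 g/mol = 0.8494 mol
O: 54.47 g ÷ 16.00 g/mol = 3.404 mol
Ratios (÷ 0.8494): Cl 1.003, H 4.006, N 1.000, O 4.008
Ratio ≈ 1:4:1:4, so the empirical formula is ClH4NO4

ClH4NO4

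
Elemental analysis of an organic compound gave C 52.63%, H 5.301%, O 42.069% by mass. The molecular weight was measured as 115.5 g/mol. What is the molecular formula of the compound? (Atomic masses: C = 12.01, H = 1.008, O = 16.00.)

C5H6O3

Assume 100 g: 52.63 g C, 5.301 g H, 42.069 g O.
Moles — C: 52.63 / 12.01 = 4.382 mol; H: 5.301 / 1.008 = 5.259 mol; O: 42.069 / 16.00 = 2.629 mol
Divide by the smallest (2.629 mol O): C 1.667, H 2.000, O 1.000
Multiply by 3: C 5.00, H 6.00, O 3.00 → C5H6O3
Empirical-formula mass = 114.10 g/mol
n = 115.5 / 114.10 = 1.01 ≈ 1
Molecular formula = empirical formula = C5H6O3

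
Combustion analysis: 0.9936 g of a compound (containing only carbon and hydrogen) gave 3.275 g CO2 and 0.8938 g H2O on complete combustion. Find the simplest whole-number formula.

mol C = 3.275 / 44.01 = 0.07441; mass C = 0.07441 × 12.01 = 0.8937 g
mol H = 2 × (0.8938 / 18.02) = 0.09920; mass H = 0.09920 × 1.008 = 0.09999 g
Smallest is C at 0.07441 mol; normalising gives C 1.000, H 1.333
Scaling by 3: C 3.00, H 4.00 → C3H4

C3H4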